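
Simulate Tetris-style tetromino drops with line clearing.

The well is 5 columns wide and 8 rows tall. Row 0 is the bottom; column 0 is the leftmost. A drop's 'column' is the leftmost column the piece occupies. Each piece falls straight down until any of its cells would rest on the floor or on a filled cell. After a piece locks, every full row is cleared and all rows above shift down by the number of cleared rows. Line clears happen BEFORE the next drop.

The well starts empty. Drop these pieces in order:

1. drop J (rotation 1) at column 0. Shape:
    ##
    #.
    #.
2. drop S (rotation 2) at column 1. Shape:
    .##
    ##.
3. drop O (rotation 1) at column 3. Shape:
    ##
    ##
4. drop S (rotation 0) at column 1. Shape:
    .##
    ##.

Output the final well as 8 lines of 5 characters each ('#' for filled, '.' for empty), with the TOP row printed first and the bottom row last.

Answer: ..##.
.####
...##
..##.
.##..
##...
#....
#....

Derivation:
Drop 1: J rot1 at col 0 lands with bottom-row=0; cleared 0 line(s) (total 0); column heights now [3 3 0 0 0], max=3
Drop 2: S rot2 at col 1 lands with bottom-row=3; cleared 0 line(s) (total 0); column heights now [3 4 5 5 0], max=5
Drop 3: O rot1 at col 3 lands with bottom-row=5; cleared 0 line(s) (total 0); column heights now [3 4 5 7 7], max=7
Drop 4: S rot0 at col 1 lands with bottom-row=6; cleared 0 line(s) (total 0); column heights now [3 7 8 8 7], max=8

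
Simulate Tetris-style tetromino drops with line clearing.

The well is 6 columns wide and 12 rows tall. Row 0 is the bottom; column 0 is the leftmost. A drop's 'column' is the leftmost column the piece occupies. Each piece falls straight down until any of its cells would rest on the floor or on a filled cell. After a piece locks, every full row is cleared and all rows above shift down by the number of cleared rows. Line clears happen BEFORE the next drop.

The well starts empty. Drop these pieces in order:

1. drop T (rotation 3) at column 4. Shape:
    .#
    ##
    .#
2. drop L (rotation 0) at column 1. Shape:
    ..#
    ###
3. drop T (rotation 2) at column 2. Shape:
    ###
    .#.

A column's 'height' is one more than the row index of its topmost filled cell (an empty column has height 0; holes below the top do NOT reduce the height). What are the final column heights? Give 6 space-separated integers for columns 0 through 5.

Drop 1: T rot3 at col 4 lands with bottom-row=0; cleared 0 line(s) (total 0); column heights now [0 0 0 0 2 3], max=3
Drop 2: L rot0 at col 1 lands with bottom-row=0; cleared 0 line(s) (total 0); column heights now [0 1 1 2 2 3], max=3
Drop 3: T rot2 at col 2 lands with bottom-row=2; cleared 0 line(s) (total 0); column heights now [0 1 4 4 4 3], max=4

Answer: 0 1 4 4 4 3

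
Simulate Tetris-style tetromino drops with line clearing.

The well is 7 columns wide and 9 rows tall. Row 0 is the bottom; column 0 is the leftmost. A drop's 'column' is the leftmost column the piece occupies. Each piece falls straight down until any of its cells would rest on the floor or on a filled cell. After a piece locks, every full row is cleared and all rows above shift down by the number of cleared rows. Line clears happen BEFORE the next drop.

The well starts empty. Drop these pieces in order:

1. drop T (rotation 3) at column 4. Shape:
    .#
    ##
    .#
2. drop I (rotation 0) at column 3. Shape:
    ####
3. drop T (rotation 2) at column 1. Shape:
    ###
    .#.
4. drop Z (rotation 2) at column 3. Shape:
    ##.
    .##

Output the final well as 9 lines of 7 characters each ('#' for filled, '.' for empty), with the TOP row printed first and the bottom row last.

Drop 1: T rot3 at col 4 lands with bottom-row=0; cleared 0 line(s) (total 0); column heights now [0 0 0 0 2 3 0], max=3
Drop 2: I rot0 at col 3 lands with bottom-row=3; cleared 0 line(s) (total 0); column heights now [0 0 0 4 4 4 4], max=4
Drop 3: T rot2 at col 1 lands with bottom-row=3; cleared 0 line(s) (total 0); column heights now [0 5 5 5 4 4 4], max=5
Drop 4: Z rot2 at col 3 lands with bottom-row=4; cleared 0 line(s) (total 0); column heights now [0 5 5 6 6 5 4], max=6

Answer: .......
.......
.......
...##..
.#####.
..#####
.....#.
....##.
.....#.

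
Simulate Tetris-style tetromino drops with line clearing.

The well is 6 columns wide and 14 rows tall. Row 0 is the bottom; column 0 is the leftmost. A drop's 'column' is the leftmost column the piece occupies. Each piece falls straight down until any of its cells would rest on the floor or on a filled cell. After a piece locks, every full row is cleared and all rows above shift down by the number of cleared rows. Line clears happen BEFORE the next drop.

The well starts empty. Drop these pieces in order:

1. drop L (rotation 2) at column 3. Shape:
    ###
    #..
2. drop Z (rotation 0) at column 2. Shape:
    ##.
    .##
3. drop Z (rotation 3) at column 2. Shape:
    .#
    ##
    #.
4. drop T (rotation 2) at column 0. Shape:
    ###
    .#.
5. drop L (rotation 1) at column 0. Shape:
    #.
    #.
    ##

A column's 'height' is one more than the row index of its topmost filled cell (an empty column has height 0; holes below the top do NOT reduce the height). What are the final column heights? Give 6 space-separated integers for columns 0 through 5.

Drop 1: L rot2 at col 3 lands with bottom-row=0; cleared 0 line(s) (total 0); column heights now [0 0 0 2 2 2], max=2
Drop 2: Z rot0 at col 2 lands with bottom-row=2; cleared 0 line(s) (total 0); column heights now [0 0 4 4 3 2], max=4
Drop 3: Z rot3 at col 2 lands with bottom-row=4; cleared 0 line(s) (total 0); column heights now [0 0 6 7 3 2], max=7
Drop 4: T rot2 at col 0 lands with bottom-row=5; cleared 0 line(s) (total 0); column heights now [7 7 7 7 3 2], max=7
Drop 5: L rot1 at col 0 lands with bottom-row=7; cleared 0 line(s) (total 0); column heights now [10 8 7 7 3 2], max=10

Answer: 10 8 7 7 3 2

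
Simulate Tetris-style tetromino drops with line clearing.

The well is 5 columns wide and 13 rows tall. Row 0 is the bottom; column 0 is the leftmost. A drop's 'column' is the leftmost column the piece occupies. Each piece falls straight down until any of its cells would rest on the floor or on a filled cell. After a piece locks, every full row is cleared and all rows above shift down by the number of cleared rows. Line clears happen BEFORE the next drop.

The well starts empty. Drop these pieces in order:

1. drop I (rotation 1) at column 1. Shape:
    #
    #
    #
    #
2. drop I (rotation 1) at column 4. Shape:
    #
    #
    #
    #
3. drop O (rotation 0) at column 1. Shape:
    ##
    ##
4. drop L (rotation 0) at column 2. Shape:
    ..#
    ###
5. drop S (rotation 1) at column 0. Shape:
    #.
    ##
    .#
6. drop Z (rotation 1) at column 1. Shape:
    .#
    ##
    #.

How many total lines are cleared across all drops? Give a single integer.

Answer: 0

Derivation:
Drop 1: I rot1 at col 1 lands with bottom-row=0; cleared 0 line(s) (total 0); column heights now [0 4 0 0 0], max=4
Drop 2: I rot1 at col 4 lands with bottom-row=0; cleared 0 line(s) (total 0); column heights now [0 4 0 0 4], max=4
Drop 3: O rot0 at col 1 lands with bottom-row=4; cleared 0 line(s) (total 0); column heights now [0 6 6 0 4], max=6
Drop 4: L rot0 at col 2 lands with bottom-row=6; cleared 0 line(s) (total 0); column heights now [0 6 7 7 8], max=8
Drop 5: S rot1 at col 0 lands with bottom-row=6; cleared 0 line(s) (total 0); column heights now [9 8 7 7 8], max=9
Drop 6: Z rot1 at col 1 lands with bottom-row=8; cleared 0 line(s) (total 0); column heights now [9 10 11 7 8], max=11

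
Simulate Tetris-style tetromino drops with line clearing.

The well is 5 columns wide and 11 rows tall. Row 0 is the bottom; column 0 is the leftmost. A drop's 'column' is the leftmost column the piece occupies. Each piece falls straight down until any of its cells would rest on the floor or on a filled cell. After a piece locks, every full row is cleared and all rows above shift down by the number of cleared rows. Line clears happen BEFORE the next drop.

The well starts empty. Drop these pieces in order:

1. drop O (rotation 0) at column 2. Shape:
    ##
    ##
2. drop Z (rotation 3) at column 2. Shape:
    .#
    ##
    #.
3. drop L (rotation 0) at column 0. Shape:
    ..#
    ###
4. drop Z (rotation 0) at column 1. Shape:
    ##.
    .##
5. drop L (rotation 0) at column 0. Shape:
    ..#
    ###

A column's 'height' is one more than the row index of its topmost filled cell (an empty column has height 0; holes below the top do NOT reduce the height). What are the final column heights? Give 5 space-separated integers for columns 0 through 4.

Answer: 9 9 10 7 0

Derivation:
Drop 1: O rot0 at col 2 lands with bottom-row=0; cleared 0 line(s) (total 0); column heights now [0 0 2 2 0], max=2
Drop 2: Z rot3 at col 2 lands with bottom-row=2; cleared 0 line(s) (total 0); column heights now [0 0 4 5 0], max=5
Drop 3: L rot0 at col 0 lands with bottom-row=4; cleared 0 line(s) (total 0); column heights now [5 5 6 5 0], max=6
Drop 4: Z rot0 at col 1 lands with bottom-row=6; cleared 0 line(s) (total 0); column heights now [5 8 8 7 0], max=8
Drop 5: L rot0 at col 0 lands with bottom-row=8; cleared 0 line(s) (total 0); column heights now [9 9 10 7 0], max=10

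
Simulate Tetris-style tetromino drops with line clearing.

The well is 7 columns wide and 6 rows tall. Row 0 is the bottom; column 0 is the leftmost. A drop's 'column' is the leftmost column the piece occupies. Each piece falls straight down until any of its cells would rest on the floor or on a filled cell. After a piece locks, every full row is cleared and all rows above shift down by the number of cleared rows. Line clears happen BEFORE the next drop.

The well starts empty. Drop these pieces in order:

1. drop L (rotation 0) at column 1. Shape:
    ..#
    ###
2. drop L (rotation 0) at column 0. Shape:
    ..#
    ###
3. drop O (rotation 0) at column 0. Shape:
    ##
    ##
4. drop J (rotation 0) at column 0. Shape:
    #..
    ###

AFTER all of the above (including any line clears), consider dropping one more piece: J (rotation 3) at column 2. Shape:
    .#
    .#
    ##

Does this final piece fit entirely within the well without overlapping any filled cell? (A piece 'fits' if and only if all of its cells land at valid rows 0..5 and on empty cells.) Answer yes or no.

Answer: no

Derivation:
Drop 1: L rot0 at col 1 lands with bottom-row=0; cleared 0 line(s) (total 0); column heights now [0 1 1 2 0 0 0], max=2
Drop 2: L rot0 at col 0 lands with bottom-row=1; cleared 0 line(s) (total 0); column heights now [2 2 3 2 0 0 0], max=3
Drop 3: O rot0 at col 0 lands with bottom-row=2; cleared 0 line(s) (total 0); column heights now [4 4 3 2 0 0 0], max=4
Drop 4: J rot0 at col 0 lands with bottom-row=4; cleared 0 line(s) (total 0); column heights now [6 5 5 2 0 0 0], max=6
Test piece J rot3 at col 2 (width 2): heights before test = [6 5 5 2 0 0 0]; fits = False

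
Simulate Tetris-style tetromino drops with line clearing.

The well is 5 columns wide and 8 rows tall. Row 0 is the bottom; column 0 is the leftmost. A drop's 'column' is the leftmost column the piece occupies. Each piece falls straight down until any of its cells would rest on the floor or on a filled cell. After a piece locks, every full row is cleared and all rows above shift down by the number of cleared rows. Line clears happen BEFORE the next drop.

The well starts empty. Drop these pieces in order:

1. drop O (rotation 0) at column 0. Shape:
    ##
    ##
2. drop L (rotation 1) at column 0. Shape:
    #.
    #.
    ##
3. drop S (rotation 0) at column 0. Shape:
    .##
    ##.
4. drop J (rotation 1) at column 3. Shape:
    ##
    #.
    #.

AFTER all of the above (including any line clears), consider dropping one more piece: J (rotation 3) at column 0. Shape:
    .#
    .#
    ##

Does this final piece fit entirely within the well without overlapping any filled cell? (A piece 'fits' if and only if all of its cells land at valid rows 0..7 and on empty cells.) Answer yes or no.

Drop 1: O rot0 at col 0 lands with bottom-row=0; cleared 0 line(s) (total 0); column heights now [2 2 0 0 0], max=2
Drop 2: L rot1 at col 0 lands with bottom-row=2; cleared 0 line(s) (total 0); column heights now [5 3 0 0 0], max=5
Drop 3: S rot0 at col 0 lands with bottom-row=5; cleared 0 line(s) (total 0); column heights now [6 7 7 0 0], max=7
Drop 4: J rot1 at col 3 lands with bottom-row=0; cleared 0 line(s) (total 0); column heights now [6 7 7 3 3], max=7
Test piece J rot3 at col 0 (width 2): heights before test = [6 7 7 3 3]; fits = False

Answer: no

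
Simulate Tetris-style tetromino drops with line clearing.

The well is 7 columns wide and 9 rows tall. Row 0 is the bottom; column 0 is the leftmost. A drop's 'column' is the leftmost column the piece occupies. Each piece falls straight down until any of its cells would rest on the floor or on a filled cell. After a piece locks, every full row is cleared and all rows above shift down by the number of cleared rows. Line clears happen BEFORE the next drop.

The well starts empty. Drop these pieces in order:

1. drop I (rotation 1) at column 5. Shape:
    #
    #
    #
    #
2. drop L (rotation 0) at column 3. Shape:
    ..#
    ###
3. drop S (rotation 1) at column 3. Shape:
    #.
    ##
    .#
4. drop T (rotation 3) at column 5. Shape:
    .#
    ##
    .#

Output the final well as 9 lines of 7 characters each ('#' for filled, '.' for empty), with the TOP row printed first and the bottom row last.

Answer: .......
...#..#
...####
....###
...###.
.....#.
.....#.
.....#.
.....#.

Derivation:
Drop 1: I rot1 at col 5 lands with bottom-row=0; cleared 0 line(s) (total 0); column heights now [0 0 0 0 0 4 0], max=4
Drop 2: L rot0 at col 3 lands with bottom-row=4; cleared 0 line(s) (total 0); column heights now [0 0 0 5 5 6 0], max=6
Drop 3: S rot1 at col 3 lands with bottom-row=5; cleared 0 line(s) (total 0); column heights now [0 0 0 8 7 6 0], max=8
Drop 4: T rot3 at col 5 lands with bottom-row=5; cleared 0 line(s) (total 0); column heights now [0 0 0 8 7 7 8], max=8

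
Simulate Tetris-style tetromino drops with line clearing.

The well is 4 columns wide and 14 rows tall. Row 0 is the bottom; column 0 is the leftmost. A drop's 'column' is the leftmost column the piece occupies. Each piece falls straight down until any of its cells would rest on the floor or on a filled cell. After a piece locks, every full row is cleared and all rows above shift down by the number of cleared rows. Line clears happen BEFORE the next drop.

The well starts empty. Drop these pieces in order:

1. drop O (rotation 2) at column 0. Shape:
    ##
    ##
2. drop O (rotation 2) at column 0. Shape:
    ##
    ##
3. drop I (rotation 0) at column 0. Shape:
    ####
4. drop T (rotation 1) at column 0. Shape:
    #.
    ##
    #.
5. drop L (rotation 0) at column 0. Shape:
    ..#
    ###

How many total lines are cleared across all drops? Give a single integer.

Drop 1: O rot2 at col 0 lands with bottom-row=0; cleared 0 line(s) (total 0); column heights now [2 2 0 0], max=2
Drop 2: O rot2 at col 0 lands with bottom-row=2; cleared 0 line(s) (total 0); column heights now [4 4 0 0], max=4
Drop 3: I rot0 at col 0 lands with bottom-row=4; cleared 1 line(s) (total 1); column heights now [4 4 0 0], max=4
Drop 4: T rot1 at col 0 lands with bottom-row=4; cleared 0 line(s) (total 1); column heights now [7 6 0 0], max=7
Drop 5: L rot0 at col 0 lands with bottom-row=7; cleared 0 line(s) (total 1); column heights now [8 8 9 0], max=9

Answer: 1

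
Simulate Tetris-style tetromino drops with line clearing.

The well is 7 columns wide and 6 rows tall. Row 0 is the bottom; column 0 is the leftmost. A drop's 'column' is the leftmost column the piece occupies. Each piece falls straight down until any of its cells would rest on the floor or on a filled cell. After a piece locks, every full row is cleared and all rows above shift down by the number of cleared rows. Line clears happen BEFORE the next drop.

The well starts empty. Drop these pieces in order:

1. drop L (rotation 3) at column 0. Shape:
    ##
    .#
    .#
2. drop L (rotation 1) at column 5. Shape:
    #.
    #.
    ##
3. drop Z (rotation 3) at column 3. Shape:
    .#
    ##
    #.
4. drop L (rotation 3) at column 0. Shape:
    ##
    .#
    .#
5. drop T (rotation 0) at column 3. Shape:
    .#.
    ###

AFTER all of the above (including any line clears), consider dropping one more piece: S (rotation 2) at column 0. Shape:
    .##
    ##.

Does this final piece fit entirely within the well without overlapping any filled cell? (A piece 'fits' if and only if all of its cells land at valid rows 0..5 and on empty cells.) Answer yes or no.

Answer: no

Derivation:
Drop 1: L rot3 at col 0 lands with bottom-row=0; cleared 0 line(s) (total 0); column heights now [3 3 0 0 0 0 0], max=3
Drop 2: L rot1 at col 5 lands with bottom-row=0; cleared 0 line(s) (total 0); column heights now [3 3 0 0 0 3 1], max=3
Drop 3: Z rot3 at col 3 lands with bottom-row=0; cleared 0 line(s) (total 0); column heights now [3 3 0 2 3 3 1], max=3
Drop 4: L rot3 at col 0 lands with bottom-row=3; cleared 0 line(s) (total 0); column heights now [6 6 0 2 3 3 1], max=6
Drop 5: T rot0 at col 3 lands with bottom-row=3; cleared 0 line(s) (total 0); column heights now [6 6 0 4 5 4 1], max=6
Test piece S rot2 at col 0 (width 3): heights before test = [6 6 0 4 5 4 1]; fits = False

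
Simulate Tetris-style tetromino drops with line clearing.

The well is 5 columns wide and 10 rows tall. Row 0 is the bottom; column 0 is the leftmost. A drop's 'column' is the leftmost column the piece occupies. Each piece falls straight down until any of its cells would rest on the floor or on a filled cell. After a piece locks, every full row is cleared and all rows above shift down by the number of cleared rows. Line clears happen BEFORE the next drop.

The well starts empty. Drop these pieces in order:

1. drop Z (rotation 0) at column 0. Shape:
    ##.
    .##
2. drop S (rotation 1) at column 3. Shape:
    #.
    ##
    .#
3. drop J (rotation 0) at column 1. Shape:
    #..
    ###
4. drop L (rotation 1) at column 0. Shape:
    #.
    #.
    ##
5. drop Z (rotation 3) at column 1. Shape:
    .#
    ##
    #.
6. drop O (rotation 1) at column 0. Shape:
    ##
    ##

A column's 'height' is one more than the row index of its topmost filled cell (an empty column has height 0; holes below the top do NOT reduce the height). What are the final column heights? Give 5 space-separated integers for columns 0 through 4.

Answer: 10 10 9 4 2

Derivation:
Drop 1: Z rot0 at col 0 lands with bottom-row=0; cleared 0 line(s) (total 0); column heights now [2 2 1 0 0], max=2
Drop 2: S rot1 at col 3 lands with bottom-row=0; cleared 0 line(s) (total 0); column heights now [2 2 1 3 2], max=3
Drop 3: J rot0 at col 1 lands with bottom-row=3; cleared 0 line(s) (total 0); column heights now [2 5 4 4 2], max=5
Drop 4: L rot1 at col 0 lands with bottom-row=5; cleared 0 line(s) (total 0); column heights now [8 6 4 4 2], max=8
Drop 5: Z rot3 at col 1 lands with bottom-row=6; cleared 0 line(s) (total 0); column heights now [8 8 9 4 2], max=9
Drop 6: O rot1 at col 0 lands with bottom-row=8; cleared 0 line(s) (total 0); column heights now [10 10 9 4 2], max=10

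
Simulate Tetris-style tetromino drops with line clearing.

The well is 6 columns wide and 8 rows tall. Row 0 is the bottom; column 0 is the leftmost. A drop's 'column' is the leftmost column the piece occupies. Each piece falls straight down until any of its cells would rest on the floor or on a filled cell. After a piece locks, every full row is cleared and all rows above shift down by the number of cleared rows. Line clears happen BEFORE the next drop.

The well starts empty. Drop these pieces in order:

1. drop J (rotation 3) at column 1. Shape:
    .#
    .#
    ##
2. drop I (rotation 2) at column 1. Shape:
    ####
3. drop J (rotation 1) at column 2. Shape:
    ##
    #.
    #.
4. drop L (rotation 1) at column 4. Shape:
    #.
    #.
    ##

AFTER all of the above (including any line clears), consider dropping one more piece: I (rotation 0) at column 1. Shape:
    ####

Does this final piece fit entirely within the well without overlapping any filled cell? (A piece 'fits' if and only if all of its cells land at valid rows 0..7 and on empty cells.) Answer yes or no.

Drop 1: J rot3 at col 1 lands with bottom-row=0; cleared 0 line(s) (total 0); column heights now [0 1 3 0 0 0], max=3
Drop 2: I rot2 at col 1 lands with bottom-row=3; cleared 0 line(s) (total 0); column heights now [0 4 4 4 4 0], max=4
Drop 3: J rot1 at col 2 lands with bottom-row=4; cleared 0 line(s) (total 0); column heights now [0 4 7 7 4 0], max=7
Drop 4: L rot1 at col 4 lands with bottom-row=4; cleared 0 line(s) (total 0); column heights now [0 4 7 7 7 5], max=7
Test piece I rot0 at col 1 (width 4): heights before test = [0 4 7 7 7 5]; fits = True

Answer: yes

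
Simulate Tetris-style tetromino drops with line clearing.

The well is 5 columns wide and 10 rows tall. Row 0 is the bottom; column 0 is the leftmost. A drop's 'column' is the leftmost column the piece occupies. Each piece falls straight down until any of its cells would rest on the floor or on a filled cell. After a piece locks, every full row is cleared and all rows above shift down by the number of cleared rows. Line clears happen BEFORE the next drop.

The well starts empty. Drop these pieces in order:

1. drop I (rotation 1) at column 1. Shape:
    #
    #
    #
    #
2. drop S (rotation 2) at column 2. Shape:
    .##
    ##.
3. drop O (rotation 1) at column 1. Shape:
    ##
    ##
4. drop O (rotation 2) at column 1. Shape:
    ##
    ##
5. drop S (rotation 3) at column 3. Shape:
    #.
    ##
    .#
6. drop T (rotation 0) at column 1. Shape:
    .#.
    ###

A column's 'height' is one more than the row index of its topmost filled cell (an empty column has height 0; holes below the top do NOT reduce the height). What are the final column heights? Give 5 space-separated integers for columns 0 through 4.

Answer: 0 9 10 9 4

Derivation:
Drop 1: I rot1 at col 1 lands with bottom-row=0; cleared 0 line(s) (total 0); column heights now [0 4 0 0 0], max=4
Drop 2: S rot2 at col 2 lands with bottom-row=0; cleared 0 line(s) (total 0); column heights now [0 4 1 2 2], max=4
Drop 3: O rot1 at col 1 lands with bottom-row=4; cleared 0 line(s) (total 0); column heights now [0 6 6 2 2], max=6
Drop 4: O rot2 at col 1 lands with bottom-row=6; cleared 0 line(s) (total 0); column heights now [0 8 8 2 2], max=8
Drop 5: S rot3 at col 3 lands with bottom-row=2; cleared 0 line(s) (total 0); column heights now [0 8 8 5 4], max=8
Drop 6: T rot0 at col 1 lands with bottom-row=8; cleared 0 line(s) (total 0); column heights now [0 9 10 9 4], max=10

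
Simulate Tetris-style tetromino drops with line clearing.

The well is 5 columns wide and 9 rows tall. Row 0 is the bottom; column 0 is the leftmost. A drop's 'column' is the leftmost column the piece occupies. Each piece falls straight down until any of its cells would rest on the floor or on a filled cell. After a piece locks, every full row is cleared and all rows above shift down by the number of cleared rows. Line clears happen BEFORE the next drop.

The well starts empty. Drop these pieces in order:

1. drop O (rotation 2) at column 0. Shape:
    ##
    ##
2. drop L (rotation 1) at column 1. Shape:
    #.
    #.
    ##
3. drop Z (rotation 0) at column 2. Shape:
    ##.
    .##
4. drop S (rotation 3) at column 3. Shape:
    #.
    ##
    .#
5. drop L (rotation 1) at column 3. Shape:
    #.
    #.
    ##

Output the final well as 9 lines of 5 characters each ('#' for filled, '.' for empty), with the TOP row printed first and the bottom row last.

Answer: ...#.
...#.
...##
...#.
.#.##
.####
.####
##...
##...

Derivation:
Drop 1: O rot2 at col 0 lands with bottom-row=0; cleared 0 line(s) (total 0); column heights now [2 2 0 0 0], max=2
Drop 2: L rot1 at col 1 lands with bottom-row=2; cleared 0 line(s) (total 0); column heights now [2 5 3 0 0], max=5
Drop 3: Z rot0 at col 2 lands with bottom-row=2; cleared 0 line(s) (total 0); column heights now [2 5 4 4 3], max=5
Drop 4: S rot3 at col 3 lands with bottom-row=3; cleared 0 line(s) (total 0); column heights now [2 5 4 6 5], max=6
Drop 5: L rot1 at col 3 lands with bottom-row=6; cleared 0 line(s) (total 0); column heights now [2 5 4 9 7], max=9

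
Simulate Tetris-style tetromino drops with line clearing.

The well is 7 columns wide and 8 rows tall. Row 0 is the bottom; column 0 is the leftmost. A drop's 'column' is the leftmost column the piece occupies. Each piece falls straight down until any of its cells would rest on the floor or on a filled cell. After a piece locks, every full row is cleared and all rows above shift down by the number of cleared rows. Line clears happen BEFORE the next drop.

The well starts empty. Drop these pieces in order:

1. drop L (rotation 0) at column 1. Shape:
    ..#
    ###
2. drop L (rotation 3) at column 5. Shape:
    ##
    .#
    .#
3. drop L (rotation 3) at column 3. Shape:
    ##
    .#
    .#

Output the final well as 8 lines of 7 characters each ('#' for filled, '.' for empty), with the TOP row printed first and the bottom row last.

Drop 1: L rot0 at col 1 lands with bottom-row=0; cleared 0 line(s) (total 0); column heights now [0 1 1 2 0 0 0], max=2
Drop 2: L rot3 at col 5 lands with bottom-row=0; cleared 0 line(s) (total 0); column heights now [0 1 1 2 0 3 3], max=3
Drop 3: L rot3 at col 3 lands with bottom-row=0; cleared 0 line(s) (total 0); column heights now [0 1 1 3 3 3 3], max=3

Answer: .......
.......
.......
.......
.......
...####
...##.#
.####.#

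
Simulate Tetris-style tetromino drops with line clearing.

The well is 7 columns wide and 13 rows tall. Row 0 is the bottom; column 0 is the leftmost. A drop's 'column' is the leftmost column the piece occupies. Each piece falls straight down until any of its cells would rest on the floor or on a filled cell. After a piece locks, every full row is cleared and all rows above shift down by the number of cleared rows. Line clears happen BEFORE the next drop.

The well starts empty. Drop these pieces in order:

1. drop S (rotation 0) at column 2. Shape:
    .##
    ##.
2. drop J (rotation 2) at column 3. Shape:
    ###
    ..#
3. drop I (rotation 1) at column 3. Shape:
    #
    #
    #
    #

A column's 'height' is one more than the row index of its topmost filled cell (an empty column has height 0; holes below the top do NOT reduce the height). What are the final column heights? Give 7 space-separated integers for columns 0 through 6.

Answer: 0 0 1 7 3 3 0

Derivation:
Drop 1: S rot0 at col 2 lands with bottom-row=0; cleared 0 line(s) (total 0); column heights now [0 0 1 2 2 0 0], max=2
Drop 2: J rot2 at col 3 lands with bottom-row=1; cleared 0 line(s) (total 0); column heights now [0 0 1 3 3 3 0], max=3
Drop 3: I rot1 at col 3 lands with bottom-row=3; cleared 0 line(s) (total 0); column heights now [0 0 1 7 3 3 0], max=7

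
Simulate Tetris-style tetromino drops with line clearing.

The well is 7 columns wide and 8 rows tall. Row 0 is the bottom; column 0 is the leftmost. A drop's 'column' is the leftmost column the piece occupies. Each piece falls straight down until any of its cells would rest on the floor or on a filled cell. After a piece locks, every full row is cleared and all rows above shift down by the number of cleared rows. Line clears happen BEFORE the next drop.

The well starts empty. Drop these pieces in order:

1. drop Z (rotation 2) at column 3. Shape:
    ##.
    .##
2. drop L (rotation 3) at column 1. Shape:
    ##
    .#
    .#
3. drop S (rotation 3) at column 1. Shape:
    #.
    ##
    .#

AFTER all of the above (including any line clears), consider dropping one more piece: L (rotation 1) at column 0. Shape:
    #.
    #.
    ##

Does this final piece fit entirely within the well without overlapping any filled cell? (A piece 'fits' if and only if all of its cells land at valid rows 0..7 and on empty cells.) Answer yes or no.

Answer: no

Derivation:
Drop 1: Z rot2 at col 3 lands with bottom-row=0; cleared 0 line(s) (total 0); column heights now [0 0 0 2 2 1 0], max=2
Drop 2: L rot3 at col 1 lands with bottom-row=0; cleared 0 line(s) (total 0); column heights now [0 3 3 2 2 1 0], max=3
Drop 3: S rot3 at col 1 lands with bottom-row=3; cleared 0 line(s) (total 0); column heights now [0 6 5 2 2 1 0], max=6
Test piece L rot1 at col 0 (width 2): heights before test = [0 6 5 2 2 1 0]; fits = False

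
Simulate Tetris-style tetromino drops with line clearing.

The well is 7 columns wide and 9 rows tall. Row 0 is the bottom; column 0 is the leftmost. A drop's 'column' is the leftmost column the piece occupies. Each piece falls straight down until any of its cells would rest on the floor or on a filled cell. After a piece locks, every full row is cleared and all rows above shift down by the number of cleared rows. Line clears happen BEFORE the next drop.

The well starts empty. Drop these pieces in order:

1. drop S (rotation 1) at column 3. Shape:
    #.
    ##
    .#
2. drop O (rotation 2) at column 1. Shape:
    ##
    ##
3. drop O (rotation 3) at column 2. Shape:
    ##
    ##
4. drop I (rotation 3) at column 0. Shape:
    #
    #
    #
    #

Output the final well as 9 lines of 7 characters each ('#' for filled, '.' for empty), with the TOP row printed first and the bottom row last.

Answer: .......
.......
.......
.......
..##...
#.##...
#..#...
#####..
###.#..

Derivation:
Drop 1: S rot1 at col 3 lands with bottom-row=0; cleared 0 line(s) (total 0); column heights now [0 0 0 3 2 0 0], max=3
Drop 2: O rot2 at col 1 lands with bottom-row=0; cleared 0 line(s) (total 0); column heights now [0 2 2 3 2 0 0], max=3
Drop 3: O rot3 at col 2 lands with bottom-row=3; cleared 0 line(s) (total 0); column heights now [0 2 5 5 2 0 0], max=5
Drop 4: I rot3 at col 0 lands with bottom-row=0; cleared 0 line(s) (total 0); column heights now [4 2 5 5 2 0 0], max=5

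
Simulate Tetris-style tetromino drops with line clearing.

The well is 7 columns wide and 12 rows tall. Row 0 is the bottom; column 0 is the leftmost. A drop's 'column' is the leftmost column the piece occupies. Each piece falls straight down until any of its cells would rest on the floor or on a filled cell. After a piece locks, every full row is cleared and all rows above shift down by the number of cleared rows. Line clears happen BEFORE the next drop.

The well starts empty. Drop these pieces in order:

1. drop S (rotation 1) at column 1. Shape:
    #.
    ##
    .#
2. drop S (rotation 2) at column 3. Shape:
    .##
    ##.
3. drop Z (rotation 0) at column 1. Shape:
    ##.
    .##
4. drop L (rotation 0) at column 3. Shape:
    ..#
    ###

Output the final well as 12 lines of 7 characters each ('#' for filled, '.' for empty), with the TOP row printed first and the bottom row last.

Answer: .......
.......
.......
.......
.......
.......
.......
.....#.
.#####.
.###...
.##.##.
..###..

Derivation:
Drop 1: S rot1 at col 1 lands with bottom-row=0; cleared 0 line(s) (total 0); column heights now [0 3 2 0 0 0 0], max=3
Drop 2: S rot2 at col 3 lands with bottom-row=0; cleared 0 line(s) (total 0); column heights now [0 3 2 1 2 2 0], max=3
Drop 3: Z rot0 at col 1 lands with bottom-row=2; cleared 0 line(s) (total 0); column heights now [0 4 4 3 2 2 0], max=4
Drop 4: L rot0 at col 3 lands with bottom-row=3; cleared 0 line(s) (total 0); column heights now [0 4 4 4 4 5 0], max=5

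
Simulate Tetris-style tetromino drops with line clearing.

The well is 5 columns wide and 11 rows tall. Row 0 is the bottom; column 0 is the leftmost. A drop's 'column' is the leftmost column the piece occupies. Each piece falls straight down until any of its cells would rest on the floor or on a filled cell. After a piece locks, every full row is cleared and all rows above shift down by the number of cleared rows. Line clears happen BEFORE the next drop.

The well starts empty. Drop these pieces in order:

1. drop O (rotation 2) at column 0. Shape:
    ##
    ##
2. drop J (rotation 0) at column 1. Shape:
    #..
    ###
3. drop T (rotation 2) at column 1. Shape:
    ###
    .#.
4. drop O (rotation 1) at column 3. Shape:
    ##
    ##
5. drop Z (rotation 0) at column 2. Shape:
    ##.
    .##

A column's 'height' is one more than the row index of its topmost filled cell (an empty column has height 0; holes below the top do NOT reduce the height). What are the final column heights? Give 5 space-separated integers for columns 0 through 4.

Answer: 2 5 9 9 8

Derivation:
Drop 1: O rot2 at col 0 lands with bottom-row=0; cleared 0 line(s) (total 0); column heights now [2 2 0 0 0], max=2
Drop 2: J rot0 at col 1 lands with bottom-row=2; cleared 0 line(s) (total 0); column heights now [2 4 3 3 0], max=4
Drop 3: T rot2 at col 1 lands with bottom-row=3; cleared 0 line(s) (total 0); column heights now [2 5 5 5 0], max=5
Drop 4: O rot1 at col 3 lands with bottom-row=5; cleared 0 line(s) (total 0); column heights now [2 5 5 7 7], max=7
Drop 5: Z rot0 at col 2 lands with bottom-row=7; cleared 0 line(s) (total 0); column heights now [2 5 9 9 8], max=9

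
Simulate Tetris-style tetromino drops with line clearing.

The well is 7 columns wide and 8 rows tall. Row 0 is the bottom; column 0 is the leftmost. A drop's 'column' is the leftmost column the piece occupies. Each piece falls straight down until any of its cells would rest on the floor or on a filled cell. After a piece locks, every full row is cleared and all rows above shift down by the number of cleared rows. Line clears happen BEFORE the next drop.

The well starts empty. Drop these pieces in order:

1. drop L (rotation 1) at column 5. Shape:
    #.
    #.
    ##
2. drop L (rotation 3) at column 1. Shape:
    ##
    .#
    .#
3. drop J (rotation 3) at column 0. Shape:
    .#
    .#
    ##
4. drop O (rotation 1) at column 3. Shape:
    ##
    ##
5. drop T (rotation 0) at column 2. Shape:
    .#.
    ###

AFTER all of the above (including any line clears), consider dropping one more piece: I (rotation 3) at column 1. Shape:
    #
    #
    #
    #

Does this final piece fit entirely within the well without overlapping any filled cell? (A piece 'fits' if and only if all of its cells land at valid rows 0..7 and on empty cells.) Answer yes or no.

Drop 1: L rot1 at col 5 lands with bottom-row=0; cleared 0 line(s) (total 0); column heights now [0 0 0 0 0 3 1], max=3
Drop 2: L rot3 at col 1 lands with bottom-row=0; cleared 0 line(s) (total 0); column heights now [0 3 3 0 0 3 1], max=3
Drop 3: J rot3 at col 0 lands with bottom-row=3; cleared 0 line(s) (total 0); column heights now [4 6 3 0 0 3 1], max=6
Drop 4: O rot1 at col 3 lands with bottom-row=0; cleared 0 line(s) (total 0); column heights now [4 6 3 2 2 3 1], max=6
Drop 5: T rot0 at col 2 lands with bottom-row=3; cleared 0 line(s) (total 0); column heights now [4 6 4 5 4 3 1], max=6
Test piece I rot3 at col 1 (width 1): heights before test = [4 6 4 5 4 3 1]; fits = False

Answer: no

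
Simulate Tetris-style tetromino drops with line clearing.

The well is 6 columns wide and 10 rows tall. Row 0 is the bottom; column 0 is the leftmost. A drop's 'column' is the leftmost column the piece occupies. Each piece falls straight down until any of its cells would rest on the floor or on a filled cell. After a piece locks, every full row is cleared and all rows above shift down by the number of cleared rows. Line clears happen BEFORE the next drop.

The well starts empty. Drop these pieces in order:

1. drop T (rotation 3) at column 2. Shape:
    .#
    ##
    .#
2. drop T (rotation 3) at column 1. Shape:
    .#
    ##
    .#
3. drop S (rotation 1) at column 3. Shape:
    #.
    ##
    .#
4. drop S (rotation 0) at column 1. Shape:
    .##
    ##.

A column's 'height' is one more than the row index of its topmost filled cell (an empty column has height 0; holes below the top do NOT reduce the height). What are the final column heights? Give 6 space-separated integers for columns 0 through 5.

Answer: 0 6 7 7 4 0

Derivation:
Drop 1: T rot3 at col 2 lands with bottom-row=0; cleared 0 line(s) (total 0); column heights now [0 0 2 3 0 0], max=3
Drop 2: T rot3 at col 1 lands with bottom-row=2; cleared 0 line(s) (total 0); column heights now [0 4 5 3 0 0], max=5
Drop 3: S rot1 at col 3 lands with bottom-row=2; cleared 0 line(s) (total 0); column heights now [0 4 5 5 4 0], max=5
Drop 4: S rot0 at col 1 lands with bottom-row=5; cleared 0 line(s) (total 0); column heights now [0 6 7 7 4 0], max=7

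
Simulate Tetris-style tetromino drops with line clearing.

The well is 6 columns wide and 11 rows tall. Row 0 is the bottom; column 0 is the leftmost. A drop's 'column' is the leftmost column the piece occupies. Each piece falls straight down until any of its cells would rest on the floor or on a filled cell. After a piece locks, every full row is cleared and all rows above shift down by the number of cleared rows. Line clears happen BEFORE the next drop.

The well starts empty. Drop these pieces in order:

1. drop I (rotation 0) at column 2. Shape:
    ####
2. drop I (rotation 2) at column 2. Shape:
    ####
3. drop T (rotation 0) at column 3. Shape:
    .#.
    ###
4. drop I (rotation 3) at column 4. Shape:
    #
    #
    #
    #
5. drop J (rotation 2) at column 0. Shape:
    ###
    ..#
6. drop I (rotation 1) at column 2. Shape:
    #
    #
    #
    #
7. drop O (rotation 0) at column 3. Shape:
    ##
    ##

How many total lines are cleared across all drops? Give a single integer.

Answer: 0

Derivation:
Drop 1: I rot0 at col 2 lands with bottom-row=0; cleared 0 line(s) (total 0); column heights now [0 0 1 1 1 1], max=1
Drop 2: I rot2 at col 2 lands with bottom-row=1; cleared 0 line(s) (total 0); column heights now [0 0 2 2 2 2], max=2
Drop 3: T rot0 at col 3 lands with bottom-row=2; cleared 0 line(s) (total 0); column heights now [0 0 2 3 4 3], max=4
Drop 4: I rot3 at col 4 lands with bottom-row=4; cleared 0 line(s) (total 0); column heights now [0 0 2 3 8 3], max=8
Drop 5: J rot2 at col 0 lands with bottom-row=2; cleared 0 line(s) (total 0); column heights now [4 4 4 3 8 3], max=8
Drop 6: I rot1 at col 2 lands with bottom-row=4; cleared 0 line(s) (total 0); column heights now [4 4 8 3 8 3], max=8
Drop 7: O rot0 at col 3 lands with bottom-row=8; cleared 0 line(s) (total 0); column heights now [4 4 8 10 10 3], max=10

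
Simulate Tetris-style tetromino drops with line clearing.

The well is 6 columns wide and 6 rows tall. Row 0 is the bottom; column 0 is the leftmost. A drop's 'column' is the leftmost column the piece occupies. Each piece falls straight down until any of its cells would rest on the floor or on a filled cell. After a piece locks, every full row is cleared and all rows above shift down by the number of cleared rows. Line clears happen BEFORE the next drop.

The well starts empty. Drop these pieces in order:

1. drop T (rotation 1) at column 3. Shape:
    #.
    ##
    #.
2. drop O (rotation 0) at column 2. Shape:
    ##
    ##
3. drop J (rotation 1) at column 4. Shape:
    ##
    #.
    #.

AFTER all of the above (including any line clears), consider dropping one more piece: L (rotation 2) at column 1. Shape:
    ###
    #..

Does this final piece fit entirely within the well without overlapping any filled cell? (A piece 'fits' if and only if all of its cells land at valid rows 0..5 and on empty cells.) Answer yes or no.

Answer: yes

Derivation:
Drop 1: T rot1 at col 3 lands with bottom-row=0; cleared 0 line(s) (total 0); column heights now [0 0 0 3 2 0], max=3
Drop 2: O rot0 at col 2 lands with bottom-row=3; cleared 0 line(s) (total 0); column heights now [0 0 5 5 2 0], max=5
Drop 3: J rot1 at col 4 lands with bottom-row=2; cleared 0 line(s) (total 0); column heights now [0 0 5 5 5 5], max=5
Test piece L rot2 at col 1 (width 3): heights before test = [0 0 5 5 5 5]; fits = True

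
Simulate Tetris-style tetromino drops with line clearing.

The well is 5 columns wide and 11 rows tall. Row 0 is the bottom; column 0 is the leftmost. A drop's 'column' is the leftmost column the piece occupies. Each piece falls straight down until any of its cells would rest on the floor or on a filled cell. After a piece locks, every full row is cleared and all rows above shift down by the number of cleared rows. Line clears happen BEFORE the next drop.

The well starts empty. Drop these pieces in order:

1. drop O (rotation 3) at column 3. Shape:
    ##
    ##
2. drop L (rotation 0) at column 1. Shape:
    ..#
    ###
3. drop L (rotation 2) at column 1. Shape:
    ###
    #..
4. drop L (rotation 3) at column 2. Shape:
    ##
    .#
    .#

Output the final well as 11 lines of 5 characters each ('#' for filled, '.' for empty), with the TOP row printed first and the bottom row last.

Answer: .....
.....
.....
..##.
...#.
...#.
.###.
.#.#.
.###.
...##
...##

Derivation:
Drop 1: O rot3 at col 3 lands with bottom-row=0; cleared 0 line(s) (total 0); column heights now [0 0 0 2 2], max=2
Drop 2: L rot0 at col 1 lands with bottom-row=2; cleared 0 line(s) (total 0); column heights now [0 3 3 4 2], max=4
Drop 3: L rot2 at col 1 lands with bottom-row=3; cleared 0 line(s) (total 0); column heights now [0 5 5 5 2], max=5
Drop 4: L rot3 at col 2 lands with bottom-row=5; cleared 0 line(s) (total 0); column heights now [0 5 8 8 2], max=8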